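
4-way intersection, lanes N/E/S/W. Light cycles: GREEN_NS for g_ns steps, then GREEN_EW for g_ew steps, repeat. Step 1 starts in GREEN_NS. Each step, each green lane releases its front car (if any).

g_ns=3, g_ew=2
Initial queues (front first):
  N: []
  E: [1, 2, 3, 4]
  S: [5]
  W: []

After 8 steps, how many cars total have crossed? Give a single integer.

Step 1 [NS]: N:empty,E:wait,S:car5-GO,W:wait | queues: N=0 E=4 S=0 W=0
Step 2 [NS]: N:empty,E:wait,S:empty,W:wait | queues: N=0 E=4 S=0 W=0
Step 3 [NS]: N:empty,E:wait,S:empty,W:wait | queues: N=0 E=4 S=0 W=0
Step 4 [EW]: N:wait,E:car1-GO,S:wait,W:empty | queues: N=0 E=3 S=0 W=0
Step 5 [EW]: N:wait,E:car2-GO,S:wait,W:empty | queues: N=0 E=2 S=0 W=0
Step 6 [NS]: N:empty,E:wait,S:empty,W:wait | queues: N=0 E=2 S=0 W=0
Step 7 [NS]: N:empty,E:wait,S:empty,W:wait | queues: N=0 E=2 S=0 W=0
Step 8 [NS]: N:empty,E:wait,S:empty,W:wait | queues: N=0 E=2 S=0 W=0
Cars crossed by step 8: 3

Answer: 3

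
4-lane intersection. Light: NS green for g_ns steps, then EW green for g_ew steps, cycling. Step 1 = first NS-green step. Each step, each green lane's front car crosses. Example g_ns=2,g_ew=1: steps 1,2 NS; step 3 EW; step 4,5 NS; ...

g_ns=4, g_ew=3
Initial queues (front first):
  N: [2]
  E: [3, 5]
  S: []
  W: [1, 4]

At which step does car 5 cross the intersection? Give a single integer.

Step 1 [NS]: N:car2-GO,E:wait,S:empty,W:wait | queues: N=0 E=2 S=0 W=2
Step 2 [NS]: N:empty,E:wait,S:empty,W:wait | queues: N=0 E=2 S=0 W=2
Step 3 [NS]: N:empty,E:wait,S:empty,W:wait | queues: N=0 E=2 S=0 W=2
Step 4 [NS]: N:empty,E:wait,S:empty,W:wait | queues: N=0 E=2 S=0 W=2
Step 5 [EW]: N:wait,E:car3-GO,S:wait,W:car1-GO | queues: N=0 E=1 S=0 W=1
Step 6 [EW]: N:wait,E:car5-GO,S:wait,W:car4-GO | queues: N=0 E=0 S=0 W=0
Car 5 crosses at step 6

6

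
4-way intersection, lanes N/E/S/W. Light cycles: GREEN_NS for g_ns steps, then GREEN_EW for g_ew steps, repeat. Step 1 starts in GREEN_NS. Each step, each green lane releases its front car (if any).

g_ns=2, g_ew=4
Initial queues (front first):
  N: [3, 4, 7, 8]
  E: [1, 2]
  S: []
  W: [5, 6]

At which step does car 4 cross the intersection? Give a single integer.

Step 1 [NS]: N:car3-GO,E:wait,S:empty,W:wait | queues: N=3 E=2 S=0 W=2
Step 2 [NS]: N:car4-GO,E:wait,S:empty,W:wait | queues: N=2 E=2 S=0 W=2
Step 3 [EW]: N:wait,E:car1-GO,S:wait,W:car5-GO | queues: N=2 E=1 S=0 W=1
Step 4 [EW]: N:wait,E:car2-GO,S:wait,W:car6-GO | queues: N=2 E=0 S=0 W=0
Step 5 [EW]: N:wait,E:empty,S:wait,W:empty | queues: N=2 E=0 S=0 W=0
Step 6 [EW]: N:wait,E:empty,S:wait,W:empty | queues: N=2 E=0 S=0 W=0
Step 7 [NS]: N:car7-GO,E:wait,S:empty,W:wait | queues: N=1 E=0 S=0 W=0
Step 8 [NS]: N:car8-GO,E:wait,S:empty,W:wait | queues: N=0 E=0 S=0 W=0
Car 4 crosses at step 2

2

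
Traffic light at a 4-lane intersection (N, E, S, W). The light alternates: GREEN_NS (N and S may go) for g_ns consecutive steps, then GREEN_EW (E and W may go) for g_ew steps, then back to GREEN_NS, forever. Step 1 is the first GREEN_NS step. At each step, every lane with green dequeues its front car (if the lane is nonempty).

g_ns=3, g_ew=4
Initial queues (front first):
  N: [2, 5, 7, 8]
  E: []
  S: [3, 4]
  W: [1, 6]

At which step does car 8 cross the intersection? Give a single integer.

Step 1 [NS]: N:car2-GO,E:wait,S:car3-GO,W:wait | queues: N=3 E=0 S=1 W=2
Step 2 [NS]: N:car5-GO,E:wait,S:car4-GO,W:wait | queues: N=2 E=0 S=0 W=2
Step 3 [NS]: N:car7-GO,E:wait,S:empty,W:wait | queues: N=1 E=0 S=0 W=2
Step 4 [EW]: N:wait,E:empty,S:wait,W:car1-GO | queues: N=1 E=0 S=0 W=1
Step 5 [EW]: N:wait,E:empty,S:wait,W:car6-GO | queues: N=1 E=0 S=0 W=0
Step 6 [EW]: N:wait,E:empty,S:wait,W:empty | queues: N=1 E=0 S=0 W=0
Step 7 [EW]: N:wait,E:empty,S:wait,W:empty | queues: N=1 E=0 S=0 W=0
Step 8 [NS]: N:car8-GO,E:wait,S:empty,W:wait | queues: N=0 E=0 S=0 W=0
Car 8 crosses at step 8

8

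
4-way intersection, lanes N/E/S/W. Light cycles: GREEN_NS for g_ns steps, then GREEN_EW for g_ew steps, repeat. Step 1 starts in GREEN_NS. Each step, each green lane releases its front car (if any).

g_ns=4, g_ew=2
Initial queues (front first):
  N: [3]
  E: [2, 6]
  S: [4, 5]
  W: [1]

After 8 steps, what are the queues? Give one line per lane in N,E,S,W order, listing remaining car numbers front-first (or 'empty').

Step 1 [NS]: N:car3-GO,E:wait,S:car4-GO,W:wait | queues: N=0 E=2 S=1 W=1
Step 2 [NS]: N:empty,E:wait,S:car5-GO,W:wait | queues: N=0 E=2 S=0 W=1
Step 3 [NS]: N:empty,E:wait,S:empty,W:wait | queues: N=0 E=2 S=0 W=1
Step 4 [NS]: N:empty,E:wait,S:empty,W:wait | queues: N=0 E=2 S=0 W=1
Step 5 [EW]: N:wait,E:car2-GO,S:wait,W:car1-GO | queues: N=0 E=1 S=0 W=0
Step 6 [EW]: N:wait,E:car6-GO,S:wait,W:empty | queues: N=0 E=0 S=0 W=0

N: empty
E: empty
S: empty
W: empty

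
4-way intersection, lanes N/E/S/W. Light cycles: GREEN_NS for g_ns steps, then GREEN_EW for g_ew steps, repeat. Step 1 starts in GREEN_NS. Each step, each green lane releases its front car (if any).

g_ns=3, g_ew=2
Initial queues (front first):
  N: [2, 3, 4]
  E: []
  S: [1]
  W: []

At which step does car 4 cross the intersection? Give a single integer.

Step 1 [NS]: N:car2-GO,E:wait,S:car1-GO,W:wait | queues: N=2 E=0 S=0 W=0
Step 2 [NS]: N:car3-GO,E:wait,S:empty,W:wait | queues: N=1 E=0 S=0 W=0
Step 3 [NS]: N:car4-GO,E:wait,S:empty,W:wait | queues: N=0 E=0 S=0 W=0
Car 4 crosses at step 3

3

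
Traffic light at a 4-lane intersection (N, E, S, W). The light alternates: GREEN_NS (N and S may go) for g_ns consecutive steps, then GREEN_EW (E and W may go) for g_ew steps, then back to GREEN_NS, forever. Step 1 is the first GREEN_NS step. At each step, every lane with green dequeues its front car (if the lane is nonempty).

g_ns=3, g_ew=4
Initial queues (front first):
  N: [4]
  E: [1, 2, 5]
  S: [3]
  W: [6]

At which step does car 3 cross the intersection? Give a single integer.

Step 1 [NS]: N:car4-GO,E:wait,S:car3-GO,W:wait | queues: N=0 E=3 S=0 W=1
Step 2 [NS]: N:empty,E:wait,S:empty,W:wait | queues: N=0 E=3 S=0 W=1
Step 3 [NS]: N:empty,E:wait,S:empty,W:wait | queues: N=0 E=3 S=0 W=1
Step 4 [EW]: N:wait,E:car1-GO,S:wait,W:car6-GO | queues: N=0 E=2 S=0 W=0
Step 5 [EW]: N:wait,E:car2-GO,S:wait,W:empty | queues: N=0 E=1 S=0 W=0
Step 6 [EW]: N:wait,E:car5-GO,S:wait,W:empty | queues: N=0 E=0 S=0 W=0
Car 3 crosses at step 1

1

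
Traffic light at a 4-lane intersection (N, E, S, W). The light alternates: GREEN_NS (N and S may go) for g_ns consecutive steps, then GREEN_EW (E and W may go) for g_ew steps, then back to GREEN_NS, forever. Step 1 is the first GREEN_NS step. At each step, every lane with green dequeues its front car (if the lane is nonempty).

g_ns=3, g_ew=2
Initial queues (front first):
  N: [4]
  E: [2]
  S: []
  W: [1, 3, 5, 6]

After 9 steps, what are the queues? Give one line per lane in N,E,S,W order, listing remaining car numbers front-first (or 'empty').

Step 1 [NS]: N:car4-GO,E:wait,S:empty,W:wait | queues: N=0 E=1 S=0 W=4
Step 2 [NS]: N:empty,E:wait,S:empty,W:wait | queues: N=0 E=1 S=0 W=4
Step 3 [NS]: N:empty,E:wait,S:empty,W:wait | queues: N=0 E=1 S=0 W=4
Step 4 [EW]: N:wait,E:car2-GO,S:wait,W:car1-GO | queues: N=0 E=0 S=0 W=3
Step 5 [EW]: N:wait,E:empty,S:wait,W:car3-GO | queues: N=0 E=0 S=0 W=2
Step 6 [NS]: N:empty,E:wait,S:empty,W:wait | queues: N=0 E=0 S=0 W=2
Step 7 [NS]: N:empty,E:wait,S:empty,W:wait | queues: N=0 E=0 S=0 W=2
Step 8 [NS]: N:empty,E:wait,S:empty,W:wait | queues: N=0 E=0 S=0 W=2
Step 9 [EW]: N:wait,E:empty,S:wait,W:car5-GO | queues: N=0 E=0 S=0 W=1

N: empty
E: empty
S: empty
W: 6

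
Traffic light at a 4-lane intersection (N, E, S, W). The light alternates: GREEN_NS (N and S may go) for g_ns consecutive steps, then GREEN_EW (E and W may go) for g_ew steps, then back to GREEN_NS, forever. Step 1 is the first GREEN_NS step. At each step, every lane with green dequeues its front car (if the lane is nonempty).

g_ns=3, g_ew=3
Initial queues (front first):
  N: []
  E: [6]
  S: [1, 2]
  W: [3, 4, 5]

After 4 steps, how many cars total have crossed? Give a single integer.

Answer: 4

Derivation:
Step 1 [NS]: N:empty,E:wait,S:car1-GO,W:wait | queues: N=0 E=1 S=1 W=3
Step 2 [NS]: N:empty,E:wait,S:car2-GO,W:wait | queues: N=0 E=1 S=0 W=3
Step 3 [NS]: N:empty,E:wait,S:empty,W:wait | queues: N=0 E=1 S=0 W=3
Step 4 [EW]: N:wait,E:car6-GO,S:wait,W:car3-GO | queues: N=0 E=0 S=0 W=2
Cars crossed by step 4: 4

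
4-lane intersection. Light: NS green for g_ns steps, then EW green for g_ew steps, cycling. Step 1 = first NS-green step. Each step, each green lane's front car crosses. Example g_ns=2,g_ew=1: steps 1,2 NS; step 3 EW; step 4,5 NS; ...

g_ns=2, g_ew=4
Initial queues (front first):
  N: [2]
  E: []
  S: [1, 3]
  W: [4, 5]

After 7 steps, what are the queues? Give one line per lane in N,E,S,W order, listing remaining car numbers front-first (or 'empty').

Step 1 [NS]: N:car2-GO,E:wait,S:car1-GO,W:wait | queues: N=0 E=0 S=1 W=2
Step 2 [NS]: N:empty,E:wait,S:car3-GO,W:wait | queues: N=0 E=0 S=0 W=2
Step 3 [EW]: N:wait,E:empty,S:wait,W:car4-GO | queues: N=0 E=0 S=0 W=1
Step 4 [EW]: N:wait,E:empty,S:wait,W:car5-GO | queues: N=0 E=0 S=0 W=0

N: empty
E: empty
S: empty
W: empty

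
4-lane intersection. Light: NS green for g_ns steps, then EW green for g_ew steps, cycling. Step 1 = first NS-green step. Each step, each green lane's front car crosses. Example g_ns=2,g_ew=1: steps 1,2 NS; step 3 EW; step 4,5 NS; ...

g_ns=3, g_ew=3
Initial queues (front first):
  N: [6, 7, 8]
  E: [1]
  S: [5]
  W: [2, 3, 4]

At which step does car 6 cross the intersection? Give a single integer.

Step 1 [NS]: N:car6-GO,E:wait,S:car5-GO,W:wait | queues: N=2 E=1 S=0 W=3
Step 2 [NS]: N:car7-GO,E:wait,S:empty,W:wait | queues: N=1 E=1 S=0 W=3
Step 3 [NS]: N:car8-GO,E:wait,S:empty,W:wait | queues: N=0 E=1 S=0 W=3
Step 4 [EW]: N:wait,E:car1-GO,S:wait,W:car2-GO | queues: N=0 E=0 S=0 W=2
Step 5 [EW]: N:wait,E:empty,S:wait,W:car3-GO | queues: N=0 E=0 S=0 W=1
Step 6 [EW]: N:wait,E:empty,S:wait,W:car4-GO | queues: N=0 E=0 S=0 W=0
Car 6 crosses at step 1

1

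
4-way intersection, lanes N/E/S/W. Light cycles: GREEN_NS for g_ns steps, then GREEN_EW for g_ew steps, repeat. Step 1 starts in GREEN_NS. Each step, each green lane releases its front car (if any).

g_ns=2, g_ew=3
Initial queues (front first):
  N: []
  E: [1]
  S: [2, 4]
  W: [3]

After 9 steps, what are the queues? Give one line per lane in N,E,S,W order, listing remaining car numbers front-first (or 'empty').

Step 1 [NS]: N:empty,E:wait,S:car2-GO,W:wait | queues: N=0 E=1 S=1 W=1
Step 2 [NS]: N:empty,E:wait,S:car4-GO,W:wait | queues: N=0 E=1 S=0 W=1
Step 3 [EW]: N:wait,E:car1-GO,S:wait,W:car3-GO | queues: N=0 E=0 S=0 W=0

N: empty
E: empty
S: empty
W: empty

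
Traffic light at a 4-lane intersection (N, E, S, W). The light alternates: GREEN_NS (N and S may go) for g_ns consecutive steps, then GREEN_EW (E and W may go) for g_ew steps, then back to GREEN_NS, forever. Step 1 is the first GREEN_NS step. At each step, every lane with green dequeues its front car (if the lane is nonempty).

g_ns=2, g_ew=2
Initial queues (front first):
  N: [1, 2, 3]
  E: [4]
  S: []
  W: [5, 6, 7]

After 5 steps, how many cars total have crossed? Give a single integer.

Answer: 6

Derivation:
Step 1 [NS]: N:car1-GO,E:wait,S:empty,W:wait | queues: N=2 E=1 S=0 W=3
Step 2 [NS]: N:car2-GO,E:wait,S:empty,W:wait | queues: N=1 E=1 S=0 W=3
Step 3 [EW]: N:wait,E:car4-GO,S:wait,W:car5-GO | queues: N=1 E=0 S=0 W=2
Step 4 [EW]: N:wait,E:empty,S:wait,W:car6-GO | queues: N=1 E=0 S=0 W=1
Step 5 [NS]: N:car3-GO,E:wait,S:empty,W:wait | queues: N=0 E=0 S=0 W=1
Cars crossed by step 5: 6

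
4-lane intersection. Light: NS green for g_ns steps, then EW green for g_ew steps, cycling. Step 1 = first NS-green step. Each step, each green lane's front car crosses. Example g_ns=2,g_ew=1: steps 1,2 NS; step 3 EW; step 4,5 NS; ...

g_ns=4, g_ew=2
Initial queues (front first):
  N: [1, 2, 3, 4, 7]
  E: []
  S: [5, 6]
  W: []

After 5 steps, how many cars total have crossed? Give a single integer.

Answer: 6

Derivation:
Step 1 [NS]: N:car1-GO,E:wait,S:car5-GO,W:wait | queues: N=4 E=0 S=1 W=0
Step 2 [NS]: N:car2-GO,E:wait,S:car6-GO,W:wait | queues: N=3 E=0 S=0 W=0
Step 3 [NS]: N:car3-GO,E:wait,S:empty,W:wait | queues: N=2 E=0 S=0 W=0
Step 4 [NS]: N:car4-GO,E:wait,S:empty,W:wait | queues: N=1 E=0 S=0 W=0
Step 5 [EW]: N:wait,E:empty,S:wait,W:empty | queues: N=1 E=0 S=0 W=0
Cars crossed by step 5: 6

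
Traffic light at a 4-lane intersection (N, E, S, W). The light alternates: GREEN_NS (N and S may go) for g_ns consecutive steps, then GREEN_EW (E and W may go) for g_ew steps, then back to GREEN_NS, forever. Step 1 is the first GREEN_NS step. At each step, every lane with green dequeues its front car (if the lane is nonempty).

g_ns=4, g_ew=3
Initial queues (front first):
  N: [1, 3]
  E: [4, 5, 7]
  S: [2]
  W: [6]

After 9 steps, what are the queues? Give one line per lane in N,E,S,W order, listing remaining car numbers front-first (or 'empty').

Step 1 [NS]: N:car1-GO,E:wait,S:car2-GO,W:wait | queues: N=1 E=3 S=0 W=1
Step 2 [NS]: N:car3-GO,E:wait,S:empty,W:wait | queues: N=0 E=3 S=0 W=1
Step 3 [NS]: N:empty,E:wait,S:empty,W:wait | queues: N=0 E=3 S=0 W=1
Step 4 [NS]: N:empty,E:wait,S:empty,W:wait | queues: N=0 E=3 S=0 W=1
Step 5 [EW]: N:wait,E:car4-GO,S:wait,W:car6-GO | queues: N=0 E=2 S=0 W=0
Step 6 [EW]: N:wait,E:car5-GO,S:wait,W:empty | queues: N=0 E=1 S=0 W=0
Step 7 [EW]: N:wait,E:car7-GO,S:wait,W:empty | queues: N=0 E=0 S=0 W=0

N: empty
E: empty
S: empty
W: empty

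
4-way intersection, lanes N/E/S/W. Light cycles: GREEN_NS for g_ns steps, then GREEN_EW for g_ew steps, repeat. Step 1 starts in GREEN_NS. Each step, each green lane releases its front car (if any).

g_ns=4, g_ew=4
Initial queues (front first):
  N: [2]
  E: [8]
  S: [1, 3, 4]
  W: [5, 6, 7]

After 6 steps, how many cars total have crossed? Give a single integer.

Answer: 7

Derivation:
Step 1 [NS]: N:car2-GO,E:wait,S:car1-GO,W:wait | queues: N=0 E=1 S=2 W=3
Step 2 [NS]: N:empty,E:wait,S:car3-GO,W:wait | queues: N=0 E=1 S=1 W=3
Step 3 [NS]: N:empty,E:wait,S:car4-GO,W:wait | queues: N=0 E=1 S=0 W=3
Step 4 [NS]: N:empty,E:wait,S:empty,W:wait | queues: N=0 E=1 S=0 W=3
Step 5 [EW]: N:wait,E:car8-GO,S:wait,W:car5-GO | queues: N=0 E=0 S=0 W=2
Step 6 [EW]: N:wait,E:empty,S:wait,W:car6-GO | queues: N=0 E=0 S=0 W=1
Cars crossed by step 6: 7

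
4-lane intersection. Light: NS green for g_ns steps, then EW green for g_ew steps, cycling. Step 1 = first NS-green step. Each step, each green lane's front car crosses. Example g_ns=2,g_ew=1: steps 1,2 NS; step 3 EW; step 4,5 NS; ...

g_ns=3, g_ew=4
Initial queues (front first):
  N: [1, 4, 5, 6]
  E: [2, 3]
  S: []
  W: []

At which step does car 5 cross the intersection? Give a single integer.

Step 1 [NS]: N:car1-GO,E:wait,S:empty,W:wait | queues: N=3 E=2 S=0 W=0
Step 2 [NS]: N:car4-GO,E:wait,S:empty,W:wait | queues: N=2 E=2 S=0 W=0
Step 3 [NS]: N:car5-GO,E:wait,S:empty,W:wait | queues: N=1 E=2 S=0 W=0
Step 4 [EW]: N:wait,E:car2-GO,S:wait,W:empty | queues: N=1 E=1 S=0 W=0
Step 5 [EW]: N:wait,E:car3-GO,S:wait,W:empty | queues: N=1 E=0 S=0 W=0
Step 6 [EW]: N:wait,E:empty,S:wait,W:empty | queues: N=1 E=0 S=0 W=0
Step 7 [EW]: N:wait,E:empty,S:wait,W:empty | queues: N=1 E=0 S=0 W=0
Step 8 [NS]: N:car6-GO,E:wait,S:empty,W:wait | queues: N=0 E=0 S=0 W=0
Car 5 crosses at step 3

3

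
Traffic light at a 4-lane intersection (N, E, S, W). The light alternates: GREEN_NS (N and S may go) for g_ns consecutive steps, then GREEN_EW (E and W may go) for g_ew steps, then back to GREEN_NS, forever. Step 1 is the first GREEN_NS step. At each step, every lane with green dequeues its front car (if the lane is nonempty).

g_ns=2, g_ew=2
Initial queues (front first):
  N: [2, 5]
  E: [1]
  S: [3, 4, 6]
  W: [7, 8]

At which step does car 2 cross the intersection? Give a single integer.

Step 1 [NS]: N:car2-GO,E:wait,S:car3-GO,W:wait | queues: N=1 E=1 S=2 W=2
Step 2 [NS]: N:car5-GO,E:wait,S:car4-GO,W:wait | queues: N=0 E=1 S=1 W=2
Step 3 [EW]: N:wait,E:car1-GO,S:wait,W:car7-GO | queues: N=0 E=0 S=1 W=1
Step 4 [EW]: N:wait,E:empty,S:wait,W:car8-GO | queues: N=0 E=0 S=1 W=0
Step 5 [NS]: N:empty,E:wait,S:car6-GO,W:wait | queues: N=0 E=0 S=0 W=0
Car 2 crosses at step 1

1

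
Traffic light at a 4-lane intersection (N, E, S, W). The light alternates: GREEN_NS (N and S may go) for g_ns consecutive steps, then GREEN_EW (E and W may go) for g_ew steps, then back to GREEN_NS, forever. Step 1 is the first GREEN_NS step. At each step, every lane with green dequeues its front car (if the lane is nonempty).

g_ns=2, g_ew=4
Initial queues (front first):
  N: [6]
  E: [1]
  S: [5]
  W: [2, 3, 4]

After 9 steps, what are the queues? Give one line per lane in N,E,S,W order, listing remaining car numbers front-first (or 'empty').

Step 1 [NS]: N:car6-GO,E:wait,S:car5-GO,W:wait | queues: N=0 E=1 S=0 W=3
Step 2 [NS]: N:empty,E:wait,S:empty,W:wait | queues: N=0 E=1 S=0 W=3
Step 3 [EW]: N:wait,E:car1-GO,S:wait,W:car2-GO | queues: N=0 E=0 S=0 W=2
Step 4 [EW]: N:wait,E:empty,S:wait,W:car3-GO | queues: N=0 E=0 S=0 W=1
Step 5 [EW]: N:wait,E:empty,S:wait,W:car4-GO | queues: N=0 E=0 S=0 W=0

N: empty
E: empty
S: empty
W: empty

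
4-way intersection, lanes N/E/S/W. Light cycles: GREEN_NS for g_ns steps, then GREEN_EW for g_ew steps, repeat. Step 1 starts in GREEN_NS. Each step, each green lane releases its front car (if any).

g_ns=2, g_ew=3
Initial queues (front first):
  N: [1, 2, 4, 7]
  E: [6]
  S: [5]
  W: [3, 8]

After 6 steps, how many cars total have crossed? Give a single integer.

Step 1 [NS]: N:car1-GO,E:wait,S:car5-GO,W:wait | queues: N=3 E=1 S=0 W=2
Step 2 [NS]: N:car2-GO,E:wait,S:empty,W:wait | queues: N=2 E=1 S=0 W=2
Step 3 [EW]: N:wait,E:car6-GO,S:wait,W:car3-GO | queues: N=2 E=0 S=0 W=1
Step 4 [EW]: N:wait,E:empty,S:wait,W:car8-GO | queues: N=2 E=0 S=0 W=0
Step 5 [EW]: N:wait,E:empty,S:wait,W:empty | queues: N=2 E=0 S=0 W=0
Step 6 [NS]: N:car4-GO,E:wait,S:empty,W:wait | queues: N=1 E=0 S=0 W=0
Cars crossed by step 6: 7

Answer: 7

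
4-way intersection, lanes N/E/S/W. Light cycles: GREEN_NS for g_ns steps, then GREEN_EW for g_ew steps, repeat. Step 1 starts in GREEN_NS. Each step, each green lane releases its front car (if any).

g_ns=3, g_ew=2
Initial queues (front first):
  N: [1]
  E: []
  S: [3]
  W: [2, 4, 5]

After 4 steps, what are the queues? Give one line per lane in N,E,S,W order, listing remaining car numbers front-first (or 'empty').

Step 1 [NS]: N:car1-GO,E:wait,S:car3-GO,W:wait | queues: N=0 E=0 S=0 W=3
Step 2 [NS]: N:empty,E:wait,S:empty,W:wait | queues: N=0 E=0 S=0 W=3
Step 3 [NS]: N:empty,E:wait,S:empty,W:wait | queues: N=0 E=0 S=0 W=3
Step 4 [EW]: N:wait,E:empty,S:wait,W:car2-GO | queues: N=0 E=0 S=0 W=2

N: empty
E: empty
S: empty
W: 4 5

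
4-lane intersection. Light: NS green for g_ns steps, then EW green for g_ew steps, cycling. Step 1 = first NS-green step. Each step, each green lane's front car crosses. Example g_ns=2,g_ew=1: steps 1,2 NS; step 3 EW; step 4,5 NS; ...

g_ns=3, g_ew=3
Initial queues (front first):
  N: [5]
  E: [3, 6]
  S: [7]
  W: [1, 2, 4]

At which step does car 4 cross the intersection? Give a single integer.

Step 1 [NS]: N:car5-GO,E:wait,S:car7-GO,W:wait | queues: N=0 E=2 S=0 W=3
Step 2 [NS]: N:empty,E:wait,S:empty,W:wait | queues: N=0 E=2 S=0 W=3
Step 3 [NS]: N:empty,E:wait,S:empty,W:wait | queues: N=0 E=2 S=0 W=3
Step 4 [EW]: N:wait,E:car3-GO,S:wait,W:car1-GO | queues: N=0 E=1 S=0 W=2
Step 5 [EW]: N:wait,E:car6-GO,S:wait,W:car2-GO | queues: N=0 E=0 S=0 W=1
Step 6 [EW]: N:wait,E:empty,S:wait,W:car4-GO | queues: N=0 E=0 S=0 W=0
Car 4 crosses at step 6

6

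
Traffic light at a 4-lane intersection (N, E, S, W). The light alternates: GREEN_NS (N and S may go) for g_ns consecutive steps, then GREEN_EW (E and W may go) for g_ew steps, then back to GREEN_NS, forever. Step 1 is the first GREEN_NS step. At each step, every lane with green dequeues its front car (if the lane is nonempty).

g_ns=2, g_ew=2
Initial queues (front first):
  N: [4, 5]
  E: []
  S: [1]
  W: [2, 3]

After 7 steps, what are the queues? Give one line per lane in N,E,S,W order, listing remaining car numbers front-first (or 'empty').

Step 1 [NS]: N:car4-GO,E:wait,S:car1-GO,W:wait | queues: N=1 E=0 S=0 W=2
Step 2 [NS]: N:car5-GO,E:wait,S:empty,W:wait | queues: N=0 E=0 S=0 W=2
Step 3 [EW]: N:wait,E:empty,S:wait,W:car2-GO | queues: N=0 E=0 S=0 W=1
Step 4 [EW]: N:wait,E:empty,S:wait,W:car3-GO | queues: N=0 E=0 S=0 W=0

N: empty
E: empty
S: empty
W: empty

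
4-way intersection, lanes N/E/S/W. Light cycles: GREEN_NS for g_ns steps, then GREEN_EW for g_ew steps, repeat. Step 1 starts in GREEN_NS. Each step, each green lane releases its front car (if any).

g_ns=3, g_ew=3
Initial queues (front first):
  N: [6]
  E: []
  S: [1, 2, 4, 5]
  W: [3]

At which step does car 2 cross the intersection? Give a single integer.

Step 1 [NS]: N:car6-GO,E:wait,S:car1-GO,W:wait | queues: N=0 E=0 S=3 W=1
Step 2 [NS]: N:empty,E:wait,S:car2-GO,W:wait | queues: N=0 E=0 S=2 W=1
Step 3 [NS]: N:empty,E:wait,S:car4-GO,W:wait | queues: N=0 E=0 S=1 W=1
Step 4 [EW]: N:wait,E:empty,S:wait,W:car3-GO | queues: N=0 E=0 S=1 W=0
Step 5 [EW]: N:wait,E:empty,S:wait,W:empty | queues: N=0 E=0 S=1 W=0
Step 6 [EW]: N:wait,E:empty,S:wait,W:empty | queues: N=0 E=0 S=1 W=0
Step 7 [NS]: N:empty,E:wait,S:car5-GO,W:wait | queues: N=0 E=0 S=0 W=0
Car 2 crosses at step 2

2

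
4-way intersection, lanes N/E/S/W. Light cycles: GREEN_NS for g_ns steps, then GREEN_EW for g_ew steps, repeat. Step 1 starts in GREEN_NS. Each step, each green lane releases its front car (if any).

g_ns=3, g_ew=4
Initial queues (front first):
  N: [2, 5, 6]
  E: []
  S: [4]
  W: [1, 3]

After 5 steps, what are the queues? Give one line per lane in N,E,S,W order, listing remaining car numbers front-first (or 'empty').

Step 1 [NS]: N:car2-GO,E:wait,S:car4-GO,W:wait | queues: N=2 E=0 S=0 W=2
Step 2 [NS]: N:car5-GO,E:wait,S:empty,W:wait | queues: N=1 E=0 S=0 W=2
Step 3 [NS]: N:car6-GO,E:wait,S:empty,W:wait | queues: N=0 E=0 S=0 W=2
Step 4 [EW]: N:wait,E:empty,S:wait,W:car1-GO | queues: N=0 E=0 S=0 W=1
Step 5 [EW]: N:wait,E:empty,S:wait,W:car3-GO | queues: N=0 E=0 S=0 W=0

N: empty
E: empty
S: empty
W: empty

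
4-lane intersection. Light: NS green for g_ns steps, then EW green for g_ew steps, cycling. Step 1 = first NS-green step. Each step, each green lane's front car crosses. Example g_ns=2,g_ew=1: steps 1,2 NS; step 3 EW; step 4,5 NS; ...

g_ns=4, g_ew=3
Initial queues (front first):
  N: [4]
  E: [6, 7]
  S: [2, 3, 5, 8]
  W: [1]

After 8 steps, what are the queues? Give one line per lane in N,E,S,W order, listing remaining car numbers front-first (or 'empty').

Step 1 [NS]: N:car4-GO,E:wait,S:car2-GO,W:wait | queues: N=0 E=2 S=3 W=1
Step 2 [NS]: N:empty,E:wait,S:car3-GO,W:wait | queues: N=0 E=2 S=2 W=1
Step 3 [NS]: N:empty,E:wait,S:car5-GO,W:wait | queues: N=0 E=2 S=1 W=1
Step 4 [NS]: N:empty,E:wait,S:car8-GO,W:wait | queues: N=0 E=2 S=0 W=1
Step 5 [EW]: N:wait,E:car6-GO,S:wait,W:car1-GO | queues: N=0 E=1 S=0 W=0
Step 6 [EW]: N:wait,E:car7-GO,S:wait,W:empty | queues: N=0 E=0 S=0 W=0

N: empty
E: empty
S: empty
W: empty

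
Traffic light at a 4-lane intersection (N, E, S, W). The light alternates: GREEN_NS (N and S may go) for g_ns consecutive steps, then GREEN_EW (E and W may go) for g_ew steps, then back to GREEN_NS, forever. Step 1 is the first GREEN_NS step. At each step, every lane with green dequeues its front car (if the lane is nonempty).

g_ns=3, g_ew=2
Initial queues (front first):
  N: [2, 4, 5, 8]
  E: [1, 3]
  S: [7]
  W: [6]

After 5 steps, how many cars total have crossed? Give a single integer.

Step 1 [NS]: N:car2-GO,E:wait,S:car7-GO,W:wait | queues: N=3 E=2 S=0 W=1
Step 2 [NS]: N:car4-GO,E:wait,S:empty,W:wait | queues: N=2 E=2 S=0 W=1
Step 3 [NS]: N:car5-GO,E:wait,S:empty,W:wait | queues: N=1 E=2 S=0 W=1
Step 4 [EW]: N:wait,E:car1-GO,S:wait,W:car6-GO | queues: N=1 E=1 S=0 W=0
Step 5 [EW]: N:wait,E:car3-GO,S:wait,W:empty | queues: N=1 E=0 S=0 W=0
Cars crossed by step 5: 7

Answer: 7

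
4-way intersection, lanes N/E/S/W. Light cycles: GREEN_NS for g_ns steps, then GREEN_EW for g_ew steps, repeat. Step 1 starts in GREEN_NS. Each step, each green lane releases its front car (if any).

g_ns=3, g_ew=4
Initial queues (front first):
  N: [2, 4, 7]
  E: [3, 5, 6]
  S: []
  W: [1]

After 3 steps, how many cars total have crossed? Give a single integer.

Step 1 [NS]: N:car2-GO,E:wait,S:empty,W:wait | queues: N=2 E=3 S=0 W=1
Step 2 [NS]: N:car4-GO,E:wait,S:empty,W:wait | queues: N=1 E=3 S=0 W=1
Step 3 [NS]: N:car7-GO,E:wait,S:empty,W:wait | queues: N=0 E=3 S=0 W=1
Cars crossed by step 3: 3

Answer: 3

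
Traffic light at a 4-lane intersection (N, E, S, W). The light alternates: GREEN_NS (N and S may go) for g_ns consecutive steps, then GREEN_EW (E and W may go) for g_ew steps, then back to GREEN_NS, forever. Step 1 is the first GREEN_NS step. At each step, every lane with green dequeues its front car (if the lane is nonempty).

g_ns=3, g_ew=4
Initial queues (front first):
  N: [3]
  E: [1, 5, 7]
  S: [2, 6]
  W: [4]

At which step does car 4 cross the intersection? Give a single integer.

Step 1 [NS]: N:car3-GO,E:wait,S:car2-GO,W:wait | queues: N=0 E=3 S=1 W=1
Step 2 [NS]: N:empty,E:wait,S:car6-GO,W:wait | queues: N=0 E=3 S=0 W=1
Step 3 [NS]: N:empty,E:wait,S:empty,W:wait | queues: N=0 E=3 S=0 W=1
Step 4 [EW]: N:wait,E:car1-GO,S:wait,W:car4-GO | queues: N=0 E=2 S=0 W=0
Step 5 [EW]: N:wait,E:car5-GO,S:wait,W:empty | queues: N=0 E=1 S=0 W=0
Step 6 [EW]: N:wait,E:car7-GO,S:wait,W:empty | queues: N=0 E=0 S=0 W=0
Car 4 crosses at step 4

4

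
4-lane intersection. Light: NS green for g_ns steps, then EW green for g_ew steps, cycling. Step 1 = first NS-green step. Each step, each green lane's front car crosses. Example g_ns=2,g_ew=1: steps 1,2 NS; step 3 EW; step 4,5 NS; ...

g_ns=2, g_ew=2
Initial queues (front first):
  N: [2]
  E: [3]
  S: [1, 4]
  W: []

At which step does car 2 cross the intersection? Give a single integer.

Step 1 [NS]: N:car2-GO,E:wait,S:car1-GO,W:wait | queues: N=0 E=1 S=1 W=0
Step 2 [NS]: N:empty,E:wait,S:car4-GO,W:wait | queues: N=0 E=1 S=0 W=0
Step 3 [EW]: N:wait,E:car3-GO,S:wait,W:empty | queues: N=0 E=0 S=0 W=0
Car 2 crosses at step 1

1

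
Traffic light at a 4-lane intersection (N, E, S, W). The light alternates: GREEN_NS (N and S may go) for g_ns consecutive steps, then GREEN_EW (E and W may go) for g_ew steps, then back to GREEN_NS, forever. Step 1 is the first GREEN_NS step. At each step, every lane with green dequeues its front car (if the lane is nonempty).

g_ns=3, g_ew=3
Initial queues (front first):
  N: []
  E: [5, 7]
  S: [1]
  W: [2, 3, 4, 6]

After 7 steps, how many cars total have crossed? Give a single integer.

Step 1 [NS]: N:empty,E:wait,S:car1-GO,W:wait | queues: N=0 E=2 S=0 W=4
Step 2 [NS]: N:empty,E:wait,S:empty,W:wait | queues: N=0 E=2 S=0 W=4
Step 3 [NS]: N:empty,E:wait,S:empty,W:wait | queues: N=0 E=2 S=0 W=4
Step 4 [EW]: N:wait,E:car5-GO,S:wait,W:car2-GO | queues: N=0 E=1 S=0 W=3
Step 5 [EW]: N:wait,E:car7-GO,S:wait,W:car3-GO | queues: N=0 E=0 S=0 W=2
Step 6 [EW]: N:wait,E:empty,S:wait,W:car4-GO | queues: N=0 E=0 S=0 W=1
Step 7 [NS]: N:empty,E:wait,S:empty,W:wait | queues: N=0 E=0 S=0 W=1
Cars crossed by step 7: 6

Answer: 6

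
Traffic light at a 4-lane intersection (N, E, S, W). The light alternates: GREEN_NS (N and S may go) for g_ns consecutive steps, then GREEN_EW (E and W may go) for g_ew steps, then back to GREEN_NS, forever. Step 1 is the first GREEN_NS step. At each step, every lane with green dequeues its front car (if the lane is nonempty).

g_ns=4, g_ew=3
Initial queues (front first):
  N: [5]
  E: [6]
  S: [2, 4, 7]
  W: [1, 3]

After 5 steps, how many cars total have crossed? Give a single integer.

Answer: 6

Derivation:
Step 1 [NS]: N:car5-GO,E:wait,S:car2-GO,W:wait | queues: N=0 E=1 S=2 W=2
Step 2 [NS]: N:empty,E:wait,S:car4-GO,W:wait | queues: N=0 E=1 S=1 W=2
Step 3 [NS]: N:empty,E:wait,S:car7-GO,W:wait | queues: N=0 E=1 S=0 W=2
Step 4 [NS]: N:empty,E:wait,S:empty,W:wait | queues: N=0 E=1 S=0 W=2
Step 5 [EW]: N:wait,E:car6-GO,S:wait,W:car1-GO | queues: N=0 E=0 S=0 W=1
Cars crossed by step 5: 6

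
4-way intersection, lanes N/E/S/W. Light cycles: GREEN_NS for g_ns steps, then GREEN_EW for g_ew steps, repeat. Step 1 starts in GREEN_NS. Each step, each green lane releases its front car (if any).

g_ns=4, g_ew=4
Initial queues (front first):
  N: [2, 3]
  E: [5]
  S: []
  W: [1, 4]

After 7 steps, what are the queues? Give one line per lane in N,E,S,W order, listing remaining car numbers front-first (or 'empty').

Step 1 [NS]: N:car2-GO,E:wait,S:empty,W:wait | queues: N=1 E=1 S=0 W=2
Step 2 [NS]: N:car3-GO,E:wait,S:empty,W:wait | queues: N=0 E=1 S=0 W=2
Step 3 [NS]: N:empty,E:wait,S:empty,W:wait | queues: N=0 E=1 S=0 W=2
Step 4 [NS]: N:empty,E:wait,S:empty,W:wait | queues: N=0 E=1 S=0 W=2
Step 5 [EW]: N:wait,E:car5-GO,S:wait,W:car1-GO | queues: N=0 E=0 S=0 W=1
Step 6 [EW]: N:wait,E:empty,S:wait,W:car4-GO | queues: N=0 E=0 S=0 W=0

N: empty
E: empty
S: empty
W: empty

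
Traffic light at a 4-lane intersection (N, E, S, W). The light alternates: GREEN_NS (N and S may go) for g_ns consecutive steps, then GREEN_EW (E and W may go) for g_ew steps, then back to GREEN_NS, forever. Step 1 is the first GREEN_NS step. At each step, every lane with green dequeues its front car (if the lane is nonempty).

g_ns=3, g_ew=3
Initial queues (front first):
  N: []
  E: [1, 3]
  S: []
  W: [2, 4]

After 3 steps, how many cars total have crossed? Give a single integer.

Step 1 [NS]: N:empty,E:wait,S:empty,W:wait | queues: N=0 E=2 S=0 W=2
Step 2 [NS]: N:empty,E:wait,S:empty,W:wait | queues: N=0 E=2 S=0 W=2
Step 3 [NS]: N:empty,E:wait,S:empty,W:wait | queues: N=0 E=2 S=0 W=2
Cars crossed by step 3: 0

Answer: 0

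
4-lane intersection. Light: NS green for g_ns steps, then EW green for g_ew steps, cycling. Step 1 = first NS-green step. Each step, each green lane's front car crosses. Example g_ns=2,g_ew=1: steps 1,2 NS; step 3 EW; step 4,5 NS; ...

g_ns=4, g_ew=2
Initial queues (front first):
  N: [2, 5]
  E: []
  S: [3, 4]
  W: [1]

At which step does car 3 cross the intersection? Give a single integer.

Step 1 [NS]: N:car2-GO,E:wait,S:car3-GO,W:wait | queues: N=1 E=0 S=1 W=1
Step 2 [NS]: N:car5-GO,E:wait,S:car4-GO,W:wait | queues: N=0 E=0 S=0 W=1
Step 3 [NS]: N:empty,E:wait,S:empty,W:wait | queues: N=0 E=0 S=0 W=1
Step 4 [NS]: N:empty,E:wait,S:empty,W:wait | queues: N=0 E=0 S=0 W=1
Step 5 [EW]: N:wait,E:empty,S:wait,W:car1-GO | queues: N=0 E=0 S=0 W=0
Car 3 crosses at step 1

1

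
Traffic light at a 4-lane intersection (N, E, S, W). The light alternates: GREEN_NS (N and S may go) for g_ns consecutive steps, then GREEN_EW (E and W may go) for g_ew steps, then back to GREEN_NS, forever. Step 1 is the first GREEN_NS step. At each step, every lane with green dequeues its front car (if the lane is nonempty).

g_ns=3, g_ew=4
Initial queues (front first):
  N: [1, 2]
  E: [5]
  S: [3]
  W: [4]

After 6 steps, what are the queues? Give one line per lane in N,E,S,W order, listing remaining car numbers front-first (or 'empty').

Step 1 [NS]: N:car1-GO,E:wait,S:car3-GO,W:wait | queues: N=1 E=1 S=0 W=1
Step 2 [NS]: N:car2-GO,E:wait,S:empty,W:wait | queues: N=0 E=1 S=0 W=1
Step 3 [NS]: N:empty,E:wait,S:empty,W:wait | queues: N=0 E=1 S=0 W=1
Step 4 [EW]: N:wait,E:car5-GO,S:wait,W:car4-GO | queues: N=0 E=0 S=0 W=0

N: empty
E: empty
S: empty
W: empty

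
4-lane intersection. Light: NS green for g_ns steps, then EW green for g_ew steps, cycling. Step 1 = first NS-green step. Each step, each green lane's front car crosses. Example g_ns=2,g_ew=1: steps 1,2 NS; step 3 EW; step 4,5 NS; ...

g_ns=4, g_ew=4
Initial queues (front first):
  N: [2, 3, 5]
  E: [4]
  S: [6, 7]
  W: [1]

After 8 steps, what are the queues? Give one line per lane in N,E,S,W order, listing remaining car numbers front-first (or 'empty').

Step 1 [NS]: N:car2-GO,E:wait,S:car6-GO,W:wait | queues: N=2 E=1 S=1 W=1
Step 2 [NS]: N:car3-GO,E:wait,S:car7-GO,W:wait | queues: N=1 E=1 S=0 W=1
Step 3 [NS]: N:car5-GO,E:wait,S:empty,W:wait | queues: N=0 E=1 S=0 W=1
Step 4 [NS]: N:empty,E:wait,S:empty,W:wait | queues: N=0 E=1 S=0 W=1
Step 5 [EW]: N:wait,E:car4-GO,S:wait,W:car1-GO | queues: N=0 E=0 S=0 W=0

N: empty
E: empty
S: empty
W: empty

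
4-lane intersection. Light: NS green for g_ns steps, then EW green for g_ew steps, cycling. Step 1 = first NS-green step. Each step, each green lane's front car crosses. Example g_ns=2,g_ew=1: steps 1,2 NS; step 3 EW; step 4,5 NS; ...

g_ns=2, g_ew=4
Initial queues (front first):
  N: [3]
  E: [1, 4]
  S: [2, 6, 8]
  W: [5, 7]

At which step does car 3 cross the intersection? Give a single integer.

Step 1 [NS]: N:car3-GO,E:wait,S:car2-GO,W:wait | queues: N=0 E=2 S=2 W=2
Step 2 [NS]: N:empty,E:wait,S:car6-GO,W:wait | queues: N=0 E=2 S=1 W=2
Step 3 [EW]: N:wait,E:car1-GO,S:wait,W:car5-GO | queues: N=0 E=1 S=1 W=1
Step 4 [EW]: N:wait,E:car4-GO,S:wait,W:car7-GO | queues: N=0 E=0 S=1 W=0
Step 5 [EW]: N:wait,E:empty,S:wait,W:empty | queues: N=0 E=0 S=1 W=0
Step 6 [EW]: N:wait,E:empty,S:wait,W:empty | queues: N=0 E=0 S=1 W=0
Step 7 [NS]: N:empty,E:wait,S:car8-GO,W:wait | queues: N=0 E=0 S=0 W=0
Car 3 crosses at step 1

1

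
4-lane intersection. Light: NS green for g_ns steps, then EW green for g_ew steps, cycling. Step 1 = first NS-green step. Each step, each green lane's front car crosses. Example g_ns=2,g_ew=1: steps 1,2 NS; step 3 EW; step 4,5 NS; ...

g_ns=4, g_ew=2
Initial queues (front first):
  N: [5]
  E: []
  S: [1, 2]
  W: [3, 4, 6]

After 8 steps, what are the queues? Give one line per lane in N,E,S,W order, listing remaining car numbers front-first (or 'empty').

Step 1 [NS]: N:car5-GO,E:wait,S:car1-GO,W:wait | queues: N=0 E=0 S=1 W=3
Step 2 [NS]: N:empty,E:wait,S:car2-GO,W:wait | queues: N=0 E=0 S=0 W=3
Step 3 [NS]: N:empty,E:wait,S:empty,W:wait | queues: N=0 E=0 S=0 W=3
Step 4 [NS]: N:empty,E:wait,S:empty,W:wait | queues: N=0 E=0 S=0 W=3
Step 5 [EW]: N:wait,E:empty,S:wait,W:car3-GO | queues: N=0 E=0 S=0 W=2
Step 6 [EW]: N:wait,E:empty,S:wait,W:car4-GO | queues: N=0 E=0 S=0 W=1
Step 7 [NS]: N:empty,E:wait,S:empty,W:wait | queues: N=0 E=0 S=0 W=1
Step 8 [NS]: N:empty,E:wait,S:empty,W:wait | queues: N=0 E=0 S=0 W=1

N: empty
E: empty
S: empty
W: 6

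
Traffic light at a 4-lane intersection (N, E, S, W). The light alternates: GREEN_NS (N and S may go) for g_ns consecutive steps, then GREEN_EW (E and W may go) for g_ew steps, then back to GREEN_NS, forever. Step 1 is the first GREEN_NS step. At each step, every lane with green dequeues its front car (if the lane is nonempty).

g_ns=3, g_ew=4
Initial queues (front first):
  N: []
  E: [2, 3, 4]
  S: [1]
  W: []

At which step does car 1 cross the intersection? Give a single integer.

Step 1 [NS]: N:empty,E:wait,S:car1-GO,W:wait | queues: N=0 E=3 S=0 W=0
Step 2 [NS]: N:empty,E:wait,S:empty,W:wait | queues: N=0 E=3 S=0 W=0
Step 3 [NS]: N:empty,E:wait,S:empty,W:wait | queues: N=0 E=3 S=0 W=0
Step 4 [EW]: N:wait,E:car2-GO,S:wait,W:empty | queues: N=0 E=2 S=0 W=0
Step 5 [EW]: N:wait,E:car3-GO,S:wait,W:empty | queues: N=0 E=1 S=0 W=0
Step 6 [EW]: N:wait,E:car4-GO,S:wait,W:empty | queues: N=0 E=0 S=0 W=0
Car 1 crosses at step 1

1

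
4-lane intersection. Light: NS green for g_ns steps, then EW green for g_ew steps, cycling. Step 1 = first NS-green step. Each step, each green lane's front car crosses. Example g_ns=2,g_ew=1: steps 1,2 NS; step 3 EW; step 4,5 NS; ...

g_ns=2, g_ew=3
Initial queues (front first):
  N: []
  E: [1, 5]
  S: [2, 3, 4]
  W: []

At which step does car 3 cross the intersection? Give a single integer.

Step 1 [NS]: N:empty,E:wait,S:car2-GO,W:wait | queues: N=0 E=2 S=2 W=0
Step 2 [NS]: N:empty,E:wait,S:car3-GO,W:wait | queues: N=0 E=2 S=1 W=0
Step 3 [EW]: N:wait,E:car1-GO,S:wait,W:empty | queues: N=0 E=1 S=1 W=0
Step 4 [EW]: N:wait,E:car5-GO,S:wait,W:empty | queues: N=0 E=0 S=1 W=0
Step 5 [EW]: N:wait,E:empty,S:wait,W:empty | queues: N=0 E=0 S=1 W=0
Step 6 [NS]: N:empty,E:wait,S:car4-GO,W:wait | queues: N=0 E=0 S=0 W=0
Car 3 crosses at step 2

2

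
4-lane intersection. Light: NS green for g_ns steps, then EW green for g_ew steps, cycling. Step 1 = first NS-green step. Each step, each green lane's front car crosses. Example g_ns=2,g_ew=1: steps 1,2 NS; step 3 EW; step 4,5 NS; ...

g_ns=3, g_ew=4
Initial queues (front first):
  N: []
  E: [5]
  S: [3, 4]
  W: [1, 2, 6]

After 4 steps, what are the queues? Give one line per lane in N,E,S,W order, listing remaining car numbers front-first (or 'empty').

Step 1 [NS]: N:empty,E:wait,S:car3-GO,W:wait | queues: N=0 E=1 S=1 W=3
Step 2 [NS]: N:empty,E:wait,S:car4-GO,W:wait | queues: N=0 E=1 S=0 W=3
Step 3 [NS]: N:empty,E:wait,S:empty,W:wait | queues: N=0 E=1 S=0 W=3
Step 4 [EW]: N:wait,E:car5-GO,S:wait,W:car1-GO | queues: N=0 E=0 S=0 W=2

N: empty
E: empty
S: empty
W: 2 6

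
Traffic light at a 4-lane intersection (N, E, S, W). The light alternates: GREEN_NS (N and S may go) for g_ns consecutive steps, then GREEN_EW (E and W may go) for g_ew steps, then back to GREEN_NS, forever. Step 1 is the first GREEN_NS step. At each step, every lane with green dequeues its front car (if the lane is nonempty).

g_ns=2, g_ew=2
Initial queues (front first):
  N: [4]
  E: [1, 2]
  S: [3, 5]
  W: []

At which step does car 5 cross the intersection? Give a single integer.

Step 1 [NS]: N:car4-GO,E:wait,S:car3-GO,W:wait | queues: N=0 E=2 S=1 W=0
Step 2 [NS]: N:empty,E:wait,S:car5-GO,W:wait | queues: N=0 E=2 S=0 W=0
Step 3 [EW]: N:wait,E:car1-GO,S:wait,W:empty | queues: N=0 E=1 S=0 W=0
Step 4 [EW]: N:wait,E:car2-GO,S:wait,W:empty | queues: N=0 E=0 S=0 W=0
Car 5 crosses at step 2

2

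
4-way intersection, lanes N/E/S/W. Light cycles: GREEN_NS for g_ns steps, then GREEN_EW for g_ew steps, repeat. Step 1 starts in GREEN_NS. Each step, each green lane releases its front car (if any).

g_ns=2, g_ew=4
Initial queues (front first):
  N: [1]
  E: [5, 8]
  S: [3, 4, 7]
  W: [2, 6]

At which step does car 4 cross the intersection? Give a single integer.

Step 1 [NS]: N:car1-GO,E:wait,S:car3-GO,W:wait | queues: N=0 E=2 S=2 W=2
Step 2 [NS]: N:empty,E:wait,S:car4-GO,W:wait | queues: N=0 E=2 S=1 W=2
Step 3 [EW]: N:wait,E:car5-GO,S:wait,W:car2-GO | queues: N=0 E=1 S=1 W=1
Step 4 [EW]: N:wait,E:car8-GO,S:wait,W:car6-GO | queues: N=0 E=0 S=1 W=0
Step 5 [EW]: N:wait,E:empty,S:wait,W:empty | queues: N=0 E=0 S=1 W=0
Step 6 [EW]: N:wait,E:empty,S:wait,W:empty | queues: N=0 E=0 S=1 W=0
Step 7 [NS]: N:empty,E:wait,S:car7-GO,W:wait | queues: N=0 E=0 S=0 W=0
Car 4 crosses at step 2

2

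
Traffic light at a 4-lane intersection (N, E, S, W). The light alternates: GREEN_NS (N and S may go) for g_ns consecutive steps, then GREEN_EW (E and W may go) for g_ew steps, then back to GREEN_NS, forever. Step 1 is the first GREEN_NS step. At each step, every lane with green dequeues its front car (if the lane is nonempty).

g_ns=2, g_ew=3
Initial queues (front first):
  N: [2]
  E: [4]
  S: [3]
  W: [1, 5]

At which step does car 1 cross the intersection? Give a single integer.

Step 1 [NS]: N:car2-GO,E:wait,S:car3-GO,W:wait | queues: N=0 E=1 S=0 W=2
Step 2 [NS]: N:empty,E:wait,S:empty,W:wait | queues: N=0 E=1 S=0 W=2
Step 3 [EW]: N:wait,E:car4-GO,S:wait,W:car1-GO | queues: N=0 E=0 S=0 W=1
Step 4 [EW]: N:wait,E:empty,S:wait,W:car5-GO | queues: N=0 E=0 S=0 W=0
Car 1 crosses at step 3

3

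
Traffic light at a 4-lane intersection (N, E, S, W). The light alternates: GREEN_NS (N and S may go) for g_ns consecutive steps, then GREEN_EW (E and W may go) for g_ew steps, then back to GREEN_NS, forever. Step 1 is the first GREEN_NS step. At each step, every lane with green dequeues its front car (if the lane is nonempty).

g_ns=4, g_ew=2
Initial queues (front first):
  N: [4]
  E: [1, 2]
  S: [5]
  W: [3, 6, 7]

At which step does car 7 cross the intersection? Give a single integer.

Step 1 [NS]: N:car4-GO,E:wait,S:car5-GO,W:wait | queues: N=0 E=2 S=0 W=3
Step 2 [NS]: N:empty,E:wait,S:empty,W:wait | queues: N=0 E=2 S=0 W=3
Step 3 [NS]: N:empty,E:wait,S:empty,W:wait | queues: N=0 E=2 S=0 W=3
Step 4 [NS]: N:empty,E:wait,S:empty,W:wait | queues: N=0 E=2 S=0 W=3
Step 5 [EW]: N:wait,E:car1-GO,S:wait,W:car3-GO | queues: N=0 E=1 S=0 W=2
Step 6 [EW]: N:wait,E:car2-GO,S:wait,W:car6-GO | queues: N=0 E=0 S=0 W=1
Step 7 [NS]: N:empty,E:wait,S:empty,W:wait | queues: N=0 E=0 S=0 W=1
Step 8 [NS]: N:empty,E:wait,S:empty,W:wait | queues: N=0 E=0 S=0 W=1
Step 9 [NS]: N:empty,E:wait,S:empty,W:wait | queues: N=0 E=0 S=0 W=1
Step 10 [NS]: N:empty,E:wait,S:empty,W:wait | queues: N=0 E=0 S=0 W=1
Step 11 [EW]: N:wait,E:empty,S:wait,W:car7-GO | queues: N=0 E=0 S=0 W=0
Car 7 crosses at step 11

11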